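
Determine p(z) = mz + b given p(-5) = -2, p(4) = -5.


p(z) = mz + b. Using p(-5)=-2, p(4)=-5:
m = (-2 + 5)/(-5 - 4) = 3/-9 = -1/3
b = -2 - m*(-5) = -2 - 5/3 = -11/3
p(z) = -(1/3)z - (11/3)


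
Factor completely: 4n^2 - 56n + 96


Roots satisfy r1 + r2 = -b/a = 14 and r1*r2 = c/a = 24.
So r1 = 2, r2 = 12.
4n^2 - 56n + 96 = 4(n - r1)(n - r2) = 4(n - 2)(n - 12)


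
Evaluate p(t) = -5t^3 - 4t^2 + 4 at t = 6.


Using direct substitution:
  -5 * (6)^3 = -1080
  -4 * (6)^2 = -144
  0 * (6)^1 = 0
  constant: 4
Sum = -1080 - 144 + 0 + 4 = -1220


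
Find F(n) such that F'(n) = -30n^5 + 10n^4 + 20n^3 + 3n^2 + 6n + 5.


Reverse power rule on each term:
  ∫ -30n^5 dn = -5n^6
  ∫ 10n^4 dn = 2n^5
  ∫ 20n^3 dn = 5n^4
  ∫ 3n^2 dn = n^3
  ∫ 6n dn = 3n^2
  ∫ 5 dn = 5n
F(n) = -5n^6 + 2n^5 + 5n^4 + n^3 + 3n^2 + 5n + C


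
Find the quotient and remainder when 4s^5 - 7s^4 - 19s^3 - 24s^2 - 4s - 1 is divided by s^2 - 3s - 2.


(4s^5 - 7s^4 - 19s^3 - 24s^2 - 4s - 1) / (s^2 - 3s - 2)
Step 1: 4s^3 * (s^2 - 3s - 2) = 4s^5 - 12s^4 - 8s^3; subtract.
Step 2: 5s^2 * (s^2 - 3s - 2) = 5s^4 - 15s^3 - 10s^2; subtract.
Step 3: 4s * (s^2 - 3s - 2) = 4s^3 - 12s^2 - 8s; subtract.
Step 4: -2 * (s^2 - 3s - 2) = -2s^2 + 6s + 4; subtract.
Quotient: 4s^3 + 5s^2 + 4s - 2, Remainder: -2s - 5


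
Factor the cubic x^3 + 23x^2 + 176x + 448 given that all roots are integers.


Try integer roots (divisors of 448). x=-8: p(-8)=0.
Divide out (x + 8): quotient is x^2 + 15x + 56.
Factor the quadratic: (x + 7)(x + 8)
Result: (x + 8)(x + 7)(x + 8)


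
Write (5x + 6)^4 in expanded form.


Expand (5x + 6)^4 by repeated multiplication:
  (5x + 6)^2 = 25x^2 + 60x + 36
  (5x + 6)^3 = 125x^3 + 450x^2 + 540x + 216
= 625x^4 + 3000x^3 + 5400x^2 + 4320x + 1296


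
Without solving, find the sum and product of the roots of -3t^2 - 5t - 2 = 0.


For at^2+bt+c=0: sum = -b/a, product = c/a.
a=-3, b=-5, c=-2
Sum = -(-5)/-3 = -5/3
Product = (-2)/-3 = 2/3


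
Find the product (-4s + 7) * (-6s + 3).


Distribute each term of the first polynomial:
  (-4s)(-6s + 3) = 24s^2 - 12s
  (7)(-6s + 3) = -42s + 21
Sum: 24s^2 - 54s + 21


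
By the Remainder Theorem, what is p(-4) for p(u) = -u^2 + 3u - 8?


By the Remainder Theorem, the remainder equals p(-4):
  -1*(-4)^2 = -16
  3*(-4)^1 = -12
  constant: -8
Sum: -16 - 12 - 8 = -36


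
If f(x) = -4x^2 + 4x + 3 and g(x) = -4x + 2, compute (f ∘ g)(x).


Substitute g(x) into f:
f(g(x)) = -4*(-4x + 2)^2 + 4*(-4x + 2) + 3
(-4x + 2)^2 = 16x^2 - 16x + 4
Expand and combine: -64x^2 + 48x - 5


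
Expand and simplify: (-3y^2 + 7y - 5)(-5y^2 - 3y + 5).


Distribute each term of the first polynomial:
  (-3y^2)(-5y^2 - 3y + 5) = 15y^4 + 9y^3 - 15y^2
  (7y)(-5y^2 - 3y + 5) = -35y^3 - 21y^2 + 35y
  (-5)(-5y^2 - 3y + 5) = 25y^2 + 15y - 25
Sum: 15y^4 - 26y^3 - 11y^2 + 50y - 25


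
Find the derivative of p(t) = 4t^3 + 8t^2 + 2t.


Apply the power rule term by term:
  d/dt(4t^3) = 12t^2
  d/dt(8t^2) = 16t
  d/dt(2t) = 2
p'(t) = 12t^2 + 16t + 2


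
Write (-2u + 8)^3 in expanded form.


Expand (-2u + 8)^3 by repeated multiplication:
  (-2u + 8)^2 = 4u^2 - 32u + 64
= -8u^3 + 96u^2 - 384u + 512


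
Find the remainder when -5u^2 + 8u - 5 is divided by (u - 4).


By the Remainder Theorem, the remainder equals p(4):
  -5*(4)^2 = -80
  8*(4)^1 = 32
  constant: -5
Sum: -80 + 32 - 5 = -53


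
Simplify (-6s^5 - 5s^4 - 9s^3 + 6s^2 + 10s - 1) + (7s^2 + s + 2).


Align terms by degree and add:
  -6s^5 - 5s^4 - 9s^3 + 6s^2 + 10s - 1
+ 7s^2 + s + 2
= -6s^5 - 5s^4 - 9s^3 + 13s^2 + 11s + 1


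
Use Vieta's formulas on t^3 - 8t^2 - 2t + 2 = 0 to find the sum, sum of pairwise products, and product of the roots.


Monic cubic t^3+bt^2+ct+d=0: sum=-b, pairwise sum=c, product=-d.
b=-8, c=-2, d=2
r1+r2+r3 = 8
r1r2+r1r3+r2r3 = -2
r1r2r3 = -2


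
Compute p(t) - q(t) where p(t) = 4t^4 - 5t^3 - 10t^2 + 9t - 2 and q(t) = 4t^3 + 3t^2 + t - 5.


Distribute the minus sign:
  (4t^4 - 5t^3 - 10t^2 + 9t - 2)
- (4t^3 + 3t^2 + t - 5)
Negate second polynomial: -4t^3 - 3t^2 - t + 5
Add: 4t^4 - 9t^3 - 13t^2 + 8t + 3


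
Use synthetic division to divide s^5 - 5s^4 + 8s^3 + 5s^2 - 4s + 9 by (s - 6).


Synthetic division with c = 6. Coefficients: 1, -5, 8, 5, -4, 9
Bring down 1.
  1 * 6 = 6; 6 - 5 = 1
  1 * 6 = 6; 6 + 8 = 14
  14 * 6 = 84; 84 + 5 = 89
  89 * 6 = 534; 534 - 4 = 530
  530 * 6 = 3180; 3180 + 9 = 3189
Quotient: s^4 + s^3 + 14s^2 + 89s + 530, Remainder: 3189


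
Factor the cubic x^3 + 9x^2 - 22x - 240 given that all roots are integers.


Try integer roots (divisors of -240). x=5: p(5)=0.
Divide out (x - 5): quotient is x^2 + 14x + 48.
Factor the quadratic: (x + 6)(x + 8)
Result: (x - 5)(x + 6)(x + 8)


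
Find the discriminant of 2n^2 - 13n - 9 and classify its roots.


D = b^2 - 4ac = (-13)^2 - 4(2)(-9) = 169 + 72 = 241
Since D > 0: two distinct irrational roots


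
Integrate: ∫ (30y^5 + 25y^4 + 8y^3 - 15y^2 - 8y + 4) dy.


Reverse power rule on each term:
  ∫ 30y^5 dy = 5y^6
  ∫ 25y^4 dy = 5y^5
  ∫ 8y^3 dy = 2y^4
  ∫ -15y^2 dy = -5y^3
  ∫ -8y dy = -4y^2
  ∫ 4 dy = 4y
F(y) = 5y^6 + 5y^5 + 2y^4 - 5y^3 - 4y^2 + 4y + C


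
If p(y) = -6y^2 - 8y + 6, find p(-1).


Using direct substitution:
  -6 * (-1)^2 = -6
  -8 * (-1)^1 = 8
  constant: 6
Sum = -6 + 8 + 6 = 8


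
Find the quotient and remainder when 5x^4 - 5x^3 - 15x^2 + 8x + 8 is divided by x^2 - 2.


(5x^4 - 5x^3 - 15x^2 + 8x + 8) / (x^2 - 2)
Step 1: 5x^2 * (x^2 - 2) = 5x^4 - 10x^2; subtract.
Step 2: -5x * (x^2 - 2) = -5x^3 + 10x; subtract.
Step 3: -5 * (x^2 - 2) = -5x^2 + 10; subtract.
Quotient: 5x^2 - 5x - 5, Remainder: -2x - 2


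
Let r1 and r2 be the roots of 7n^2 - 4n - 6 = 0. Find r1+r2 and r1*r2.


For an^2+bn+c=0: sum = -b/a, product = c/a.
a=7, b=-4, c=-6
Sum = -(-4)/7 = 4/7
Product = (-6)/7 = -6/7


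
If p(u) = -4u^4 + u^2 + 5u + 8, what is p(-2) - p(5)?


p(-2) = -62
p(5) = -2442
p(-2) - p(5) = -62 + 2442 = 2380


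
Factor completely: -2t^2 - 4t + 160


Roots satisfy r1 + r2 = -b/a = -2 and r1*r2 = c/a = -80.
So r1 = 8, r2 = -10.
-2t^2 - 4t + 160 = -2(t - r1)(t - r2) = -2(t - 8)(t + 10)


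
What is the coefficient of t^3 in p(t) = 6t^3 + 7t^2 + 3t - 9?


Read off the coefficient of t^3: 6


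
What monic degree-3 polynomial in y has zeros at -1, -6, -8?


p(y) = (y + 1)(y + 6)(y + 8)
Expand: y^3 + 15y^2 + 62y + 48


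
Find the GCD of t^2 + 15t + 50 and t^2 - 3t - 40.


Factor each:
  t^2 + 15t + 50 = (t + 5)(t + 10)
  t^2 - 3t - 40 = (t + 5)(t - 8)
Common monic factor: t + 5


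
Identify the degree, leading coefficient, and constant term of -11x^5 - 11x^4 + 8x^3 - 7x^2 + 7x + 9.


Highest power of x is 5, with coefficient -11. Constant term is 9.
Degree = 5, leading coefficient = -11, constant term = 9


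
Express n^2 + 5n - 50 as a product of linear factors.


Roots satisfy r1 + r2 = -b/a = -5 and r1*r2 = c/a = -50.
So r1 = 5, r2 = -10.
n^2 + 5n - 50 = (n - r1)(n - r2) = (n - 5)(n + 10)


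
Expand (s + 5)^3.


Expand (s + 5)^3 by repeated multiplication:
  (s + 5)^2 = s^2 + 10s + 25
= s^3 + 15s^2 + 75s + 125


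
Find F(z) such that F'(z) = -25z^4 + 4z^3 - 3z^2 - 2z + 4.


Reverse power rule on each term:
  ∫ -25z^4 dz = -5z^5
  ∫ 4z^3 dz = z^4
  ∫ -3z^2 dz = -z^3
  ∫ -2z dz = -z^2
  ∫ 4 dz = 4z
F(z) = -5z^5 + z^4 - z^3 - z^2 + 4z + C


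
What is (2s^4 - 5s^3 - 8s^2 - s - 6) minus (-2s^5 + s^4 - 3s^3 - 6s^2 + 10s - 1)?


Distribute the minus sign:
  (2s^4 - 5s^3 - 8s^2 - s - 6)
- (-2s^5 + s^4 - 3s^3 - 6s^2 + 10s - 1)
Negate second polynomial: 2s^5 - s^4 + 3s^3 + 6s^2 - 10s + 1
Add: 2s^5 + s^4 - 2s^3 - 2s^2 - 11s - 5


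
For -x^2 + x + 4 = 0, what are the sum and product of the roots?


For ax^2+bx+c=0: sum = -b/a, product = c/a.
a=-1, b=1, c=4
Sum = -(1)/-1 = 1
Product = (4)/-1 = -4


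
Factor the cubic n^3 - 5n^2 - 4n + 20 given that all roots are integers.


Try integer roots (divisors of 20). n=2: p(2)=0.
Divide out (n - 2): quotient is n^2 - 3n - 10.
Factor the quadratic: (n - 5)(n + 2)
Result: (n - 2)(n - 5)(n + 2)


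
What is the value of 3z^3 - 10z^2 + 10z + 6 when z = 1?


Using direct substitution:
  3 * (1)^3 = 3
  -10 * (1)^2 = -10
  10 * (1)^1 = 10
  constant: 6
Sum = 3 - 10 + 10 + 6 = 9


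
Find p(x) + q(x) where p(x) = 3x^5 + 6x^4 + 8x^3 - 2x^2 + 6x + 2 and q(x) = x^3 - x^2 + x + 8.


Align terms by degree and add:
  3x^5 + 6x^4 + 8x^3 - 2x^2 + 6x + 2
+ x^3 - x^2 + x + 8
= 3x^5 + 6x^4 + 9x^3 - 3x^2 + 7x + 10


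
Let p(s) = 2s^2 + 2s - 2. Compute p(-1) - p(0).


p(-1) = -2
p(0) = -2
p(-1) - p(0) = -2 + 2 = 0


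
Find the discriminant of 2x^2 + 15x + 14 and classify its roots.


D = b^2 - 4ac = (15)^2 - 4(2)(14) = 225 - 112 = 113
Since D > 0: two distinct irrational roots


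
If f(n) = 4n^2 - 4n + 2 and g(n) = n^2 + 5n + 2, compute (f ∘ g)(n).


Substitute g(n) into f:
f(g(n)) = 4*(n^2 + 5n + 2)^2 + (-4)*(n^2 + 5n + 2) + 2
(n^2 + 5n + 2)^2 = n^4 + 10n^3 + 29n^2 + 20n + 4
Expand and combine: 4n^4 + 40n^3 + 112n^2 + 60n + 10


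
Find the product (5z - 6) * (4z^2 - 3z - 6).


Distribute each term of the first polynomial:
  (5z)(4z^2 - 3z - 6) = 20z^3 - 15z^2 - 30z
  (-6)(4z^2 - 3z - 6) = -24z^2 + 18z + 36
Sum: 20z^3 - 39z^2 - 12z + 36


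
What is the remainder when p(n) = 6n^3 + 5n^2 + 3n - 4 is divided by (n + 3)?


By the Remainder Theorem, the remainder equals p(-3):
  6*(-3)^3 = -162
  5*(-3)^2 = 45
  3*(-3)^1 = -9
  constant: -4
Sum: -162 + 45 - 9 - 4 = -130


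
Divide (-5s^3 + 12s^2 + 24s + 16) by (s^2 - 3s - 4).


(-5s^3 + 12s^2 + 24s + 16) / (s^2 - 3s - 4)
Step 1: -5s * (s^2 - 3s - 4) = -5s^3 + 15s^2 + 20s; subtract.
Step 2: -3 * (s^2 - 3s - 4) = -3s^2 + 9s + 12; subtract.
Quotient: -5s - 3, Remainder: -5s + 4


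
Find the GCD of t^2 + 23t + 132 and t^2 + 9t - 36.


Factor each:
  t^2 + 23t + 132 = (t + 12)(t + 11)
  t^2 + 9t - 36 = (t + 12)(t - 3)
Common monic factor: t + 12


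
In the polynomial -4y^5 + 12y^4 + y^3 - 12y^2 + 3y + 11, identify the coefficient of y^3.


Read off the coefficient of y^3: 1


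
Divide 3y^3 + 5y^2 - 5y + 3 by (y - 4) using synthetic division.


Synthetic division with c = 4. Coefficients: 3, 5, -5, 3
Bring down 3.
  3 * 4 = 12; 12 + 5 = 17
  17 * 4 = 68; 68 - 5 = 63
  63 * 4 = 252; 252 + 3 = 255
Quotient: 3y^2 + 17y + 63, Remainder: 255


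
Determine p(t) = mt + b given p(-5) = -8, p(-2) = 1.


p(t) = mt + b. Using p(-5)=-8, p(-2)=1:
m = (-8 - 1)/(-5 + 2) = -9/-3 = 3
b = -8 - m*(-5) = -8 + 15 = 7
p(t) = 3t + 7


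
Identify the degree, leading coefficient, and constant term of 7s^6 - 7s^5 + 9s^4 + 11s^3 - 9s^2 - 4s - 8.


Highest power of s is 6, with coefficient 7. Constant term is -8.
Degree = 6, leading coefficient = 7, constant term = -8


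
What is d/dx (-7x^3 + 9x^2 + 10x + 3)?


Apply the power rule term by term:
  d/dx(-7x^3) = -21x^2
  d/dx(9x^2) = 18x
  d/dx(10x) = 10
  d/dx(3) = 0
p'(x) = -21x^2 + 18x + 10


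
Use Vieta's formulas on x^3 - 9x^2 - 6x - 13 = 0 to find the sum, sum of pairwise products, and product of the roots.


Monic cubic x^3+bx^2+cx+d=0: sum=-b, pairwise sum=c, product=-d.
b=-9, c=-6, d=-13
r1+r2+r3 = 9
r1r2+r1r3+r2r3 = -6
r1r2r3 = 13


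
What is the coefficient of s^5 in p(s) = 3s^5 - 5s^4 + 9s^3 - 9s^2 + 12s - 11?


Read off the coefficient of s^5: 3


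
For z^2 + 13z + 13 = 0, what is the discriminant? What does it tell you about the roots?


D = b^2 - 4ac = (13)^2 - 4(1)(13) = 169 - 52 = 117
Since D > 0: two distinct irrational roots


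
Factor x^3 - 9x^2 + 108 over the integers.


Try integer roots (divisors of 108). x=6: p(6)=0.
Divide out (x - 6): quotient is x^2 - 3x - 18.
Factor the quadratic: (x - 6)(x + 3)
Result: (x - 6)(x - 6)(x + 3)


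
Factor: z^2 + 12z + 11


Roots satisfy r1 + r2 = -b/a = -12 and r1*r2 = c/a = 11.
So r1 = -11, r2 = -1.
z^2 + 12z + 11 = (z - r1)(z - r2) = (z + 11)(z + 1)


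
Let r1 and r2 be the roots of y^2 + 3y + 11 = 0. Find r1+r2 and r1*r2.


For ay^2+by+c=0: sum = -b/a, product = c/a.
a=1, b=3, c=11
Sum = -(3)/1 = -3
Product = (11)/1 = 11


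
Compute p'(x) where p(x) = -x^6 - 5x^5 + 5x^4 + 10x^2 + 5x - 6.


Apply the power rule term by term:
  d/dx(-x^6) = -6x^5
  d/dx(-5x^5) = -25x^4
  d/dx(5x^4) = 20x^3
  d/dx(10x^2) = 20x
  d/dx(5x) = 5
  d/dx(-6) = 0
p'(x) = -6x^5 - 25x^4 + 20x^3 + 20x + 5


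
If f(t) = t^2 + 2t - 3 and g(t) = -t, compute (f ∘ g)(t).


Substitute g(t) into f:
f(g(t)) = 1*(-t)^2 + 2*(-t) + (-3)
(-t)^2 = t^2
Expand and combine: t^2 - 2t - 3


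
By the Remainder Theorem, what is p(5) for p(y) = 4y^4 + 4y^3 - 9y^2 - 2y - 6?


By the Remainder Theorem, the remainder equals p(5):
  4*(5)^4 = 2500
  4*(5)^3 = 500
  -9*(5)^2 = -225
  -2*(5)^1 = -10
  constant: -6
Sum: 2500 + 500 - 225 - 10 - 6 = 2759


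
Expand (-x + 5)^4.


Expand (-x + 5)^4 by repeated multiplication:
  (-x + 5)^2 = x^2 - 10x + 25
  (-x + 5)^3 = -x^3 + 15x^2 - 75x + 125
= x^4 - 20x^3 + 150x^2 - 500x + 625


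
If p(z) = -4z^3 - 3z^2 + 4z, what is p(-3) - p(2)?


p(-3) = 69
p(2) = -36
p(-3) - p(2) = 69 + 36 = 105


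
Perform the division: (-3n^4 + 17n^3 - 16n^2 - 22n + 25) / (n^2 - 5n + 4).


(-3n^4 + 17n^3 - 16n^2 - 22n + 25) / (n^2 - 5n + 4)
Step 1: -3n^2 * (n^2 - 5n + 4) = -3n^4 + 15n^3 - 12n^2; subtract.
Step 2: 2n * (n^2 - 5n + 4) = 2n^3 - 10n^2 + 8n; subtract.
Step 3: 6 * (n^2 - 5n + 4) = 6n^2 - 30n + 24; subtract.
Quotient: -3n^2 + 2n + 6, Remainder: 1


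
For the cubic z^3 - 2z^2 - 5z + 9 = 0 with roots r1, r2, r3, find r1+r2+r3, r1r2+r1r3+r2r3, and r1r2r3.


Monic cubic z^3+bz^2+cz+d=0: sum=-b, pairwise sum=c, product=-d.
b=-2, c=-5, d=9
r1+r2+r3 = 2
r1r2+r1r3+r2r3 = -5
r1r2r3 = -9


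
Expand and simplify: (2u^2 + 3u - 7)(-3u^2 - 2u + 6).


Distribute each term of the first polynomial:
  (2u^2)(-3u^2 - 2u + 6) = -6u^4 - 4u^3 + 12u^2
  (3u)(-3u^2 - 2u + 6) = -9u^3 - 6u^2 + 18u
  (-7)(-3u^2 - 2u + 6) = 21u^2 + 14u - 42
Sum: -6u^4 - 13u^3 + 27u^2 + 32u - 42


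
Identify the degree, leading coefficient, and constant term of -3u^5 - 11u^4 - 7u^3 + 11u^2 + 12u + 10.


Highest power of u is 5, with coefficient -3. Constant term is 10.
Degree = 5, leading coefficient = -3, constant term = 10


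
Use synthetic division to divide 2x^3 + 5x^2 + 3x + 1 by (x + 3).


Synthetic division with c = -3. Coefficients: 2, 5, 3, 1
Bring down 2.
  2 * -3 = -6; -6 + 5 = -1
  -1 * -3 = 3; 3 + 3 = 6
  6 * -3 = -18; -18 + 1 = -17
Quotient: 2x^2 - x + 6, Remainder: -17


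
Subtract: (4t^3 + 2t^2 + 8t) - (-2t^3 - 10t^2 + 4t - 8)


Distribute the minus sign:
  (4t^3 + 2t^2 + 8t)
- (-2t^3 - 10t^2 + 4t - 8)
Negate second polynomial: 2t^3 + 10t^2 - 4t + 8
Add: 6t^3 + 12t^2 + 4t + 8


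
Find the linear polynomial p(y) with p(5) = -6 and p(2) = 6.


p(y) = my + b. Using p(5)=-6, p(2)=6:
m = (-6 - 6)/(5 - 2) = -12/3 = -4
b = -6 - m*(5) = -6 + 20 = 14
p(y) = -4y + 14


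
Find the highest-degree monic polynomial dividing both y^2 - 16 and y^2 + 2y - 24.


Factor each:
  y^2 - 16 = (y - 4)(y + 4)
  y^2 + 2y - 24 = (y - 4)(y + 6)
Common monic factor: y - 4


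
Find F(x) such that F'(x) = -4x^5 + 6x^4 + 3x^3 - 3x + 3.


Reverse power rule on each term:
  ∫ -4x^5 dx = -(2/3)x^6
  ∫ 6x^4 dx = (6/5)x^5
  ∫ 3x^3 dx = (3/4)x^4
  ∫ -3x dx = -(3/2)x^2
  ∫ 3 dx = 3x
F(x) = -(2/3)x^6 + (6/5)x^5 + (3/4)x^4 - (3/2)x^2 + 3x + C


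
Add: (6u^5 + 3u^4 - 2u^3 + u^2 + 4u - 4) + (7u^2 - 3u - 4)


Align terms by degree and add:
  6u^5 + 3u^4 - 2u^3 + u^2 + 4u - 4
+ 7u^2 - 3u - 4
= 6u^5 + 3u^4 - 2u^3 + 8u^2 + u - 8


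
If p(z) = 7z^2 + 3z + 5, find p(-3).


Using direct substitution:
  7 * (-3)^2 = 63
  3 * (-3)^1 = -9
  constant: 5
Sum = 63 - 9 + 5 = 59


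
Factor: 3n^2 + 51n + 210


Roots satisfy r1 + r2 = -b/a = -17 and r1*r2 = c/a = 70.
So r1 = -7, r2 = -10.
3n^2 + 51n + 210 = 3(n - r1)(n - r2) = 3(n + 7)(n + 10)


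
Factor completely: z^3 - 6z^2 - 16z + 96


Try integer roots (divisors of 96). z=6: p(6)=0.
Divide out (z - 6): quotient is z^2 - 16.
Factor the quadratic: (z + 4)(z - 4)
Result: (z - 6)(z + 4)(z - 4)


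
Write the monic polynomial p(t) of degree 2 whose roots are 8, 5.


p(t) = (t - 8)(t - 5)
Expand: t^2 - 13t + 40


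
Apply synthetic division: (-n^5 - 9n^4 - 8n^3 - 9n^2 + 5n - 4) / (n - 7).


Synthetic division with c = 7. Coefficients: -1, -9, -8, -9, 5, -4
Bring down -1.
  -1 * 7 = -7; -7 - 9 = -16
  -16 * 7 = -112; -112 - 8 = -120
  -120 * 7 = -840; -840 - 9 = -849
  -849 * 7 = -5943; -5943 + 5 = -5938
  -5938 * 7 = -41566; -41566 - 4 = -41570
Quotient: -n^4 - 16n^3 - 120n^2 - 849n - 5938, Remainder: -41570


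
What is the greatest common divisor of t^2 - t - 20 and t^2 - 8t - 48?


Factor each:
  t^2 - t - 20 = (t + 4)(t - 5)
  t^2 - 8t - 48 = (t + 4)(t - 12)
Common monic factor: t + 4


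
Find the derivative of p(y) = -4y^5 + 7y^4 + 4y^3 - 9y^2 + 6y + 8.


Apply the power rule term by term:
  d/dy(-4y^5) = -20y^4
  d/dy(7y^4) = 28y^3
  d/dy(4y^3) = 12y^2
  d/dy(-9y^2) = -18y
  d/dy(6y) = 6
  d/dy(8) = 0
p'(y) = -20y^4 + 28y^3 + 12y^2 - 18y + 6


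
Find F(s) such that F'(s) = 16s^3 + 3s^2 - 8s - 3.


Reverse power rule on each term:
  ∫ 16s^3 ds = 4s^4
  ∫ 3s^2 ds = s^3
  ∫ -8s ds = -4s^2
  ∫ -3 ds = -3s
F(s) = 4s^4 + s^3 - 4s^2 - 3s + C


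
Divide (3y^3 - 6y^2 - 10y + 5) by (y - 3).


(3y^3 - 6y^2 - 10y + 5) / (y - 3)
Step 1: 3y^2 * (y - 3) = 3y^3 - 9y^2; subtract.
Step 2: 3y * (y - 3) = 3y^2 - 9y; subtract.
Step 3: -1 * (y - 3) = -y + 3; subtract.
Quotient: 3y^2 + 3y - 1, Remainder: 2


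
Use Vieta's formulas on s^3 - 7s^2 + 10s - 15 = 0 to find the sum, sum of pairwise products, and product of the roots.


Monic cubic s^3+bs^2+cs+d=0: sum=-b, pairwise sum=c, product=-d.
b=-7, c=10, d=-15
r1+r2+r3 = 7
r1r2+r1r3+r2r3 = 10
r1r2r3 = 15


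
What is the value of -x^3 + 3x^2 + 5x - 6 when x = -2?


Using direct substitution:
  -1 * (-2)^3 = 8
  3 * (-2)^2 = 12
  5 * (-2)^1 = -10
  constant: -6
Sum = 8 + 12 - 10 - 6 = 4


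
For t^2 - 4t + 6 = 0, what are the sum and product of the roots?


For at^2+bt+c=0: sum = -b/a, product = c/a.
a=1, b=-4, c=6
Sum = -(-4)/1 = 4
Product = (6)/1 = 6


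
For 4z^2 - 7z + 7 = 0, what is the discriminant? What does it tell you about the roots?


D = b^2 - 4ac = (-7)^2 - 4(4)(7) = 49 - 112 = -63
Since D < 0: two complex conjugate roots (no real roots)


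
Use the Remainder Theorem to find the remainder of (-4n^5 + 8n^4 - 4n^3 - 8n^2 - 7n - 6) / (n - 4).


By the Remainder Theorem, the remainder equals p(4):
  -4*(4)^5 = -4096
  8*(4)^4 = 2048
  -4*(4)^3 = -256
  -8*(4)^2 = -128
  -7*(4)^1 = -28
  constant: -6
Sum: -4096 + 2048 - 256 - 128 - 28 - 6 = -2466


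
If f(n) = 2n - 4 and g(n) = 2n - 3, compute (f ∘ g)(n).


Substitute g(n) into f:
f(g(n)) = 2*(2n - 3) + (-4)
Expand and combine: 4n - 10


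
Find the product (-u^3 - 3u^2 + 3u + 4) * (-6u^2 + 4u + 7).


Distribute each term of the first polynomial:
  (-u^3)(-6u^2 + 4u + 7) = 6u^5 - 4u^4 - 7u^3
  (-3u^2)(-6u^2 + 4u + 7) = 18u^4 - 12u^3 - 21u^2
  (3u)(-6u^2 + 4u + 7) = -18u^3 + 12u^2 + 21u
  (4)(-6u^2 + 4u + 7) = -24u^2 + 16u + 28
Sum: 6u^5 + 14u^4 - 37u^3 - 33u^2 + 37u + 28


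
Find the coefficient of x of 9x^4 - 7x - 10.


Read off the coefficient of x: -7


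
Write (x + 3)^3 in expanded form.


Expand (x + 3)^3 by repeated multiplication:
  (x + 3)^2 = x^2 + 6x + 9
= x^3 + 9x^2 + 27x + 27


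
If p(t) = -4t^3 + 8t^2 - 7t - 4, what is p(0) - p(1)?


p(0) = -4
p(1) = -7
p(0) - p(1) = -4 + 7 = 3


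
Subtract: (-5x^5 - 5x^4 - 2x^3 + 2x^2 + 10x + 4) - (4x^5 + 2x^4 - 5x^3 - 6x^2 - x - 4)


Distribute the minus sign:
  (-5x^5 - 5x^4 - 2x^3 + 2x^2 + 10x + 4)
- (4x^5 + 2x^4 - 5x^3 - 6x^2 - x - 4)
Negate second polynomial: -4x^5 - 2x^4 + 5x^3 + 6x^2 + x + 4
Add: -9x^5 - 7x^4 + 3x^3 + 8x^2 + 11x + 8


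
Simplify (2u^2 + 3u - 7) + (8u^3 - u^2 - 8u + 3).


Align terms by degree and add:
  2u^2 + 3u - 7
+ 8u^3 - u^2 - 8u + 3
= 8u^3 + u^2 - 5u - 4


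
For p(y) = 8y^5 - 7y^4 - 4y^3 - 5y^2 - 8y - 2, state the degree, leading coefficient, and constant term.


Highest power of y is 5, with coefficient 8. Constant term is -2.
Degree = 5, leading coefficient = 8, constant term = -2


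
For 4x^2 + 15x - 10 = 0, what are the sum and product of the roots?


For ax^2+bx+c=0: sum = -b/a, product = c/a.
a=4, b=15, c=-10
Sum = -(15)/4 = -15/4
Product = (-10)/4 = -5/2


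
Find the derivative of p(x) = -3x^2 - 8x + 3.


Apply the power rule term by term:
  d/dx(-3x^2) = -6x
  d/dx(-8x) = -8
  d/dx(3) = 0
p'(x) = -6x - 8


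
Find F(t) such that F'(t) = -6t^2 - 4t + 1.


Reverse power rule on each term:
  ∫ -6t^2 dt = -2t^3
  ∫ -4t dt = -2t^2
  ∫ 1 dt = t
F(t) = -2t^3 - 2t^2 + t + C


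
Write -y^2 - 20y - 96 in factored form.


Roots satisfy r1 + r2 = -b/a = -20 and r1*r2 = c/a = 96.
So r1 = -12, r2 = -8.
-y^2 - 20y - 96 = -(y - r1)(y - r2) = -(y + 12)(y + 8)


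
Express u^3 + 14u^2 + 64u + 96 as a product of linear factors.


Try integer roots (divisors of 96). u=-4: p(-4)=0.
Divide out (u + 4): quotient is u^2 + 10u + 24.
Factor the quadratic: (u + 6)(u + 4)
Result: (u + 4)(u + 6)(u + 4)


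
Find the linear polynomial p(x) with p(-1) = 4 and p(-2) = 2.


p(x) = mx + b. Using p(-1)=4, p(-2)=2:
m = (4 - 2)/(-1 + 2) = 2/1 = 2
b = 4 - m*(-1) = 4 + 2 = 6
p(x) = 2x + 6


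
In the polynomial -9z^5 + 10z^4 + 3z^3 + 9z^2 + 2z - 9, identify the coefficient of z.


Read off the coefficient of z: 2


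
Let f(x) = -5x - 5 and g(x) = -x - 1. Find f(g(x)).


Substitute g(x) into f:
f(g(x)) = -5*(-x - 1) + (-5)
Expand and combine: 5x


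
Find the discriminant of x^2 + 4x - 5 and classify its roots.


D = b^2 - 4ac = (4)^2 - 4(1)(-5) = 16 + 20 = 36
Since D > 0: two distinct rational roots


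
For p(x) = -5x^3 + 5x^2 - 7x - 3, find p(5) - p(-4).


p(5) = -538
p(-4) = 425
p(5) - p(-4) = -538 - 425 = -963


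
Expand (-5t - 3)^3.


Expand (-5t - 3)^3 by repeated multiplication:
  (-5t - 3)^2 = 25t^2 + 30t + 9
= -125t^3 - 225t^2 - 135t - 27


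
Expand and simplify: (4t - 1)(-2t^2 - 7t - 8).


Distribute each term of the first polynomial:
  (4t)(-2t^2 - 7t - 8) = -8t^3 - 28t^2 - 32t
  (-1)(-2t^2 - 7t - 8) = 2t^2 + 7t + 8
Sum: -8t^3 - 26t^2 - 25t + 8


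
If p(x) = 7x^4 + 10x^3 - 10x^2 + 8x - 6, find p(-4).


Using direct substitution:
  7 * (-4)^4 = 1792
  10 * (-4)^3 = -640
  -10 * (-4)^2 = -160
  8 * (-4)^1 = -32
  constant: -6
Sum = 1792 - 640 - 160 - 32 - 6 = 954


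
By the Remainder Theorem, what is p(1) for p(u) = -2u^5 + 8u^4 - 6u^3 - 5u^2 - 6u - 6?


By the Remainder Theorem, the remainder equals p(1):
  -2*(1)^5 = -2
  8*(1)^4 = 8
  -6*(1)^3 = -6
  -5*(1)^2 = -5
  -6*(1)^1 = -6
  constant: -6
Sum: -2 + 8 - 6 - 5 - 6 - 6 = -17


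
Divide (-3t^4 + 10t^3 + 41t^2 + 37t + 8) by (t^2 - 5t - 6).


(-3t^4 + 10t^3 + 41t^2 + 37t + 8) / (t^2 - 5t - 6)
Step 1: -3t^2 * (t^2 - 5t - 6) = -3t^4 + 15t^3 + 18t^2; subtract.
Step 2: -5t * (t^2 - 5t - 6) = -5t^3 + 25t^2 + 30t; subtract.
Step 3: -2 * (t^2 - 5t - 6) = -2t^2 + 10t + 12; subtract.
Quotient: -3t^2 - 5t - 2, Remainder: -3t - 4


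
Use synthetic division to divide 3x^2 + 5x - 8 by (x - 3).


Synthetic division with c = 3. Coefficients: 3, 5, -8
Bring down 3.
  3 * 3 = 9; 9 + 5 = 14
  14 * 3 = 42; 42 - 8 = 34
Quotient: 3x + 14, Remainder: 34


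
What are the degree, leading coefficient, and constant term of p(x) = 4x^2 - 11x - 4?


Highest power of x is 2, with coefficient 4. Constant term is -4.
Degree = 2, leading coefficient = 4, constant term = -4


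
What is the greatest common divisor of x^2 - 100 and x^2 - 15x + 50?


Factor each:
  x^2 - 100 = (x - 10)(x + 10)
  x^2 - 15x + 50 = (x - 10)(x - 5)
Common monic factor: x - 10


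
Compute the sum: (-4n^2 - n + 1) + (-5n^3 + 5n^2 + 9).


Align terms by degree and add:
  -4n^2 - n + 1
  -5n^3 + 5n^2 + 9
= -5n^3 + n^2 - n + 10


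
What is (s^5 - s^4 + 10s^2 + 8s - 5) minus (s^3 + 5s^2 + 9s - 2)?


Distribute the minus sign:
  (s^5 - s^4 + 10s^2 + 8s - 5)
- (s^3 + 5s^2 + 9s - 2)
Negate second polynomial: -s^3 - 5s^2 - 9s + 2
Add: s^5 - s^4 - s^3 + 5s^2 - s - 3


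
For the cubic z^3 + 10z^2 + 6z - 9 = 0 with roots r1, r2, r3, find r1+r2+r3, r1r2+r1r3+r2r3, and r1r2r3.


Monic cubic z^3+bz^2+cz+d=0: sum=-b, pairwise sum=c, product=-d.
b=10, c=6, d=-9
r1+r2+r3 = -10
r1r2+r1r3+r2r3 = 6
r1r2r3 = 9


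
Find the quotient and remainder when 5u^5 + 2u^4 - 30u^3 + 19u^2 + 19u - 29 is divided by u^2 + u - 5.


(5u^5 + 2u^4 - 30u^3 + 19u^2 + 19u - 29) / (u^2 + u - 5)
Step 1: 5u^3 * (u^2 + u - 5) = 5u^5 + 5u^4 - 25u^3; subtract.
Step 2: -3u^2 * (u^2 + u - 5) = -3u^4 - 3u^3 + 15u^2; subtract.
Step 3: -2u * (u^2 + u - 5) = -2u^3 - 2u^2 + 10u; subtract.
Step 4: 6 * (u^2 + u - 5) = 6u^2 + 6u - 30; subtract.
Quotient: 5u^3 - 3u^2 - 2u + 6, Remainder: 3u + 1


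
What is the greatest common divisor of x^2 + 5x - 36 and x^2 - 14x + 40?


Factor each:
  x^2 + 5x - 36 = (x - 4)(x + 9)
  x^2 - 14x + 40 = (x - 4)(x - 10)
Common monic factor: x - 4


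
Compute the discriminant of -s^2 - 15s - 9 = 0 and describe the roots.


D = b^2 - 4ac = (-15)^2 - 4(-1)(-9) = 225 - 36 = 189
Since D > 0: two distinct irrational roots


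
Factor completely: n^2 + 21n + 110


Roots satisfy r1 + r2 = -b/a = -21 and r1*r2 = c/a = 110.
So r1 = -11, r2 = -10.
n^2 + 21n + 110 = (n - r1)(n - r2) = (n + 11)(n + 10)


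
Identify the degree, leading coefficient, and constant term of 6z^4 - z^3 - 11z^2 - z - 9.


Highest power of z is 4, with coefficient 6. Constant term is -9.
Degree = 4, leading coefficient = 6, constant term = -9


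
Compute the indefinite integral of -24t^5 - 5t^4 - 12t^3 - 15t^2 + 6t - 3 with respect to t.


Reverse power rule on each term:
  ∫ -24t^5 dt = -4t^6
  ∫ -5t^4 dt = -t^5
  ∫ -12t^3 dt = -3t^4
  ∫ -15t^2 dt = -5t^3
  ∫ 6t dt = 3t^2
  ∫ -3 dt = -3t
F(t) = -4t^6 - t^5 - 3t^4 - 5t^3 + 3t^2 - 3t + C


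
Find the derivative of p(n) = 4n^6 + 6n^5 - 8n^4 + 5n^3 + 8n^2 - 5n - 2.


Apply the power rule term by term:
  d/dn(4n^6) = 24n^5
  d/dn(6n^5) = 30n^4
  d/dn(-8n^4) = -32n^3
  d/dn(5n^3) = 15n^2
  d/dn(8n^2) = 16n
  d/dn(-5n) = -5
  d/dn(-2) = 0
p'(n) = 24n^5 + 30n^4 - 32n^3 + 15n^2 + 16n - 5


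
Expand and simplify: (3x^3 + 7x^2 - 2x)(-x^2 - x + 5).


Distribute each term of the first polynomial:
  (3x^3)(-x^2 - x + 5) = -3x^5 - 3x^4 + 15x^3
  (7x^2)(-x^2 - x + 5) = -7x^4 - 7x^3 + 35x^2
  (-2x)(-x^2 - x + 5) = 2x^3 + 2x^2 - 10x
Sum: -3x^5 - 10x^4 + 10x^3 + 37x^2 - 10x


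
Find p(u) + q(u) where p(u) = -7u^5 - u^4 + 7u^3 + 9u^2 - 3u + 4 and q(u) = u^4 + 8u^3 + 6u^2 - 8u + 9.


Align terms by degree and add:
  -7u^5 - u^4 + 7u^3 + 9u^2 - 3u + 4
+ u^4 + 8u^3 + 6u^2 - 8u + 9
= -7u^5 + 15u^3 + 15u^2 - 11u + 13


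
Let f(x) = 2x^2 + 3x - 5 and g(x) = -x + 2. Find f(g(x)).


Substitute g(x) into f:
f(g(x)) = 2*(-x + 2)^2 + 3*(-x + 2) + (-5)
(-x + 2)^2 = x^2 - 4x + 4
Expand and combine: 2x^2 - 11x + 9


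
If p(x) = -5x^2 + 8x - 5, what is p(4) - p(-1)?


p(4) = -53
p(-1) = -18
p(4) - p(-1) = -53 + 18 = -35


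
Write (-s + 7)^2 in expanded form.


Expand (-s + 7)^2 by repeated multiplication:
= s^2 - 14s + 49


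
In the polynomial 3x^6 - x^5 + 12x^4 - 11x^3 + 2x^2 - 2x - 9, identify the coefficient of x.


Read off the coefficient of x: -2


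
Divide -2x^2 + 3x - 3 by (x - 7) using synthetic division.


Synthetic division with c = 7. Coefficients: -2, 3, -3
Bring down -2.
  -2 * 7 = -14; -14 + 3 = -11
  -11 * 7 = -77; -77 - 3 = -80
Quotient: -2x - 11, Remainder: -80


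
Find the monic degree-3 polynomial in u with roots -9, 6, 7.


p(u) = (u + 9)(u - 6)(u - 7)
Expand: u^3 - 4u^2 - 75u + 378


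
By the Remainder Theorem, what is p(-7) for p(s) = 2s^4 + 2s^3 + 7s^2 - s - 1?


By the Remainder Theorem, the remainder equals p(-7):
  2*(-7)^4 = 4802
  2*(-7)^3 = -686
  7*(-7)^2 = 343
  -1*(-7)^1 = 7
  constant: -1
Sum: 4802 - 686 + 343 + 7 - 1 = 4465


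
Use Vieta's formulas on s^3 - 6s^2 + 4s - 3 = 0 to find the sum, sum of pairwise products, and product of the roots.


Monic cubic s^3+bs^2+cs+d=0: sum=-b, pairwise sum=c, product=-d.
b=-6, c=4, d=-3
r1+r2+r3 = 6
r1r2+r1r3+r2r3 = 4
r1r2r3 = 3


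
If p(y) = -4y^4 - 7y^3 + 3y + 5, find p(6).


Using direct substitution:
  -4 * (6)^4 = -5184
  -7 * (6)^3 = -1512
  0 * (6)^2 = 0
  3 * (6)^1 = 18
  constant: 5
Sum = -5184 - 1512 + 0 + 18 + 5 = -6673


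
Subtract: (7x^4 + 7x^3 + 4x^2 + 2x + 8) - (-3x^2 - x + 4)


Distribute the minus sign:
  (7x^4 + 7x^3 + 4x^2 + 2x + 8)
- (-3x^2 - x + 4)
Negate second polynomial: 3x^2 + x - 4
Add: 7x^4 + 7x^3 + 7x^2 + 3x + 4


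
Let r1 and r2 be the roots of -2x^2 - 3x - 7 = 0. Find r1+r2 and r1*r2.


For ax^2+bx+c=0: sum = -b/a, product = c/a.
a=-2, b=-3, c=-7
Sum = -(-3)/-2 = -3/2
Product = (-7)/-2 = 7/2


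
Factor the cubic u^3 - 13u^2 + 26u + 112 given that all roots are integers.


Try integer roots (divisors of 112). u=-2: p(-2)=0.
Divide out (u + 2): quotient is u^2 - 15u + 56.
Factor the quadratic: (u - 8)(u - 7)
Result: (u + 2)(u - 8)(u - 7)


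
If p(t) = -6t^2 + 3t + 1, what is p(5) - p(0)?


p(5) = -134
p(0) = 1
p(5) - p(0) = -134 - 1 = -135


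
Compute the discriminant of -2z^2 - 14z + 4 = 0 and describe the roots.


D = b^2 - 4ac = (-14)^2 - 4(-2)(4) = 196 + 32 = 228
Since D > 0: two distinct irrational roots


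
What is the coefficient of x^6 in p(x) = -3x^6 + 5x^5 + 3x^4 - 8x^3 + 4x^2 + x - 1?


Read off the coefficient of x^6: -3


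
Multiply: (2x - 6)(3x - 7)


Distribute each term of the first polynomial:
  (2x)(3x - 7) = 6x^2 - 14x
  (-6)(3x - 7) = -18x + 42
Sum: 6x^2 - 32x + 42


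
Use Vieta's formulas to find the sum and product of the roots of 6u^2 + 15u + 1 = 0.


For au^2+bu+c=0: sum = -b/a, product = c/a.
a=6, b=15, c=1
Sum = -(15)/6 = -5/2
Product = (1)/6 = 1/6


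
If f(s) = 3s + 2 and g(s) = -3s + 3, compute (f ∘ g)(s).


Substitute g(s) into f:
f(g(s)) = 3*(-3s + 3) + 2
Expand and combine: -9s + 11


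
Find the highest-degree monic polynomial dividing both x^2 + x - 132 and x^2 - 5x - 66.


Factor each:
  x^2 + x - 132 = (x - 11)(x + 12)
  x^2 - 5x - 66 = (x - 11)(x + 6)
Common monic factor: x - 11


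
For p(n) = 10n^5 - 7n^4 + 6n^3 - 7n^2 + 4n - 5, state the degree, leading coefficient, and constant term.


Highest power of n is 5, with coefficient 10. Constant term is -5.
Degree = 5, leading coefficient = 10, constant term = -5


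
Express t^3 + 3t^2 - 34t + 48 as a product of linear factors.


Try integer roots (divisors of 48). t=3: p(3)=0.
Divide out (t - 3): quotient is t^2 + 6t - 16.
Factor the quadratic: (t - 2)(t + 8)
Result: (t - 3)(t - 2)(t + 8)


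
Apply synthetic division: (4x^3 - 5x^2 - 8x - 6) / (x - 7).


Synthetic division with c = 7. Coefficients: 4, -5, -8, -6
Bring down 4.
  4 * 7 = 28; 28 - 5 = 23
  23 * 7 = 161; 161 - 8 = 153
  153 * 7 = 1071; 1071 - 6 = 1065
Quotient: 4x^2 + 23x + 153, Remainder: 1065


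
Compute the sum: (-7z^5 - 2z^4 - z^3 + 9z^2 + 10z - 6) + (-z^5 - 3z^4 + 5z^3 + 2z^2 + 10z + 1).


Align terms by degree and add:
  -7z^5 - 2z^4 - z^3 + 9z^2 + 10z - 6
  -z^5 - 3z^4 + 5z^3 + 2z^2 + 10z + 1
= -8z^5 - 5z^4 + 4z^3 + 11z^2 + 20z - 5


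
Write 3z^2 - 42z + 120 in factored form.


Roots satisfy r1 + r2 = -b/a = 14 and r1*r2 = c/a = 40.
So r1 = 10, r2 = 4.
3z^2 - 42z + 120 = 3(z - r1)(z - r2) = 3(z - 10)(z - 4)


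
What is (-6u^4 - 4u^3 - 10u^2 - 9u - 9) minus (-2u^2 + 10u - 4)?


Distribute the minus sign:
  (-6u^4 - 4u^3 - 10u^2 - 9u - 9)
- (-2u^2 + 10u - 4)
Negate second polynomial: 2u^2 - 10u + 4
Add: -6u^4 - 4u^3 - 8u^2 - 19u - 5


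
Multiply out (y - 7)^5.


Expand (y - 7)^5 by repeated multiplication:
  (y - 7)^2 = y^2 - 14y + 49
  (y - 7)^3 = y^3 - 21y^2 + 147y - 343
  (y - 7)^4 = y^4 - 28y^3 + 294y^2 - 1372y + 2401
= y^5 - 35y^4 + 490y^3 - 3430y^2 + 12005y - 16807


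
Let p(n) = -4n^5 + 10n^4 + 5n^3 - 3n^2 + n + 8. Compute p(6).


Using direct substitution:
  -4 * (6)^5 = -31104
  10 * (6)^4 = 12960
  5 * (6)^3 = 1080
  -3 * (6)^2 = -108
  1 * (6)^1 = 6
  constant: 8
Sum = -31104 + 12960 + 1080 - 108 + 6 + 8 = -17158


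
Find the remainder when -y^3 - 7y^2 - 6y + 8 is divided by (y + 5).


By the Remainder Theorem, the remainder equals p(-5):
  -1*(-5)^3 = 125
  -7*(-5)^2 = -175
  -6*(-5)^1 = 30
  constant: 8
Sum: 125 - 175 + 30 + 8 = -12


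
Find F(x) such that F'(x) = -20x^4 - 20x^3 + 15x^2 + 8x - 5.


Reverse power rule on each term:
  ∫ -20x^4 dx = -4x^5
  ∫ -20x^3 dx = -5x^4
  ∫ 15x^2 dx = 5x^3
  ∫ 8x dx = 4x^2
  ∫ -5 dx = -5x
F(x) = -4x^5 - 5x^4 + 5x^3 + 4x^2 - 5x + C


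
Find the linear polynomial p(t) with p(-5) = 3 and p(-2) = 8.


p(t) = mt + b. Using p(-5)=3, p(-2)=8:
m = (3 - 8)/(-5 + 2) = -5/-3 = 5/3
b = 3 - m*(-5) = 3 + 25/3 = 34/3
p(t) = (5/3)t + (34/3)


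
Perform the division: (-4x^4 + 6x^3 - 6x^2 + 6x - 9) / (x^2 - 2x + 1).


(-4x^4 + 6x^3 - 6x^2 + 6x - 9) / (x^2 - 2x + 1)
Step 1: -4x^2 * (x^2 - 2x + 1) = -4x^4 + 8x^3 - 4x^2; subtract.
Step 2: -2x * (x^2 - 2x + 1) = -2x^3 + 4x^2 - 2x; subtract.
Step 3: -6 * (x^2 - 2x + 1) = -6x^2 + 12x - 6; subtract.
Quotient: -4x^2 - 2x - 6, Remainder: -4x - 3


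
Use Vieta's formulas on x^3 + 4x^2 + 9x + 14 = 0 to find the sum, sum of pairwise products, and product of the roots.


Monic cubic x^3+bx^2+cx+d=0: sum=-b, pairwise sum=c, product=-d.
b=4, c=9, d=14
r1+r2+r3 = -4
r1r2+r1r3+r2r3 = 9
r1r2r3 = -14


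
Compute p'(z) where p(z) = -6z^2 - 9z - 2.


Apply the power rule term by term:
  d/dz(-6z^2) = -12z
  d/dz(-9z) = -9
  d/dz(-2) = 0
p'(z) = -12z - 9


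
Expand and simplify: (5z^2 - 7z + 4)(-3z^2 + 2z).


Distribute each term of the first polynomial:
  (5z^2)(-3z^2 + 2z) = -15z^4 + 10z^3
  (-7z)(-3z^2 + 2z) = 21z^3 - 14z^2
  (4)(-3z^2 + 2z) = -12z^2 + 8z
Sum: -15z^4 + 31z^3 - 26z^2 + 8z


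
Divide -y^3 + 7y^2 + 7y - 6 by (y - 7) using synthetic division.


Synthetic division with c = 7. Coefficients: -1, 7, 7, -6
Bring down -1.
  -1 * 7 = -7; -7 + 7 = 0
  0 * 7 = 0; 0 + 7 = 7
  7 * 7 = 49; 49 - 6 = 43
Quotient: -y^2 + 7, Remainder: 43


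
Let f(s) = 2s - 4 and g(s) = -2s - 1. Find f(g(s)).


Substitute g(s) into f:
f(g(s)) = 2*(-2s - 1) + (-4)
Expand and combine: -4s - 6


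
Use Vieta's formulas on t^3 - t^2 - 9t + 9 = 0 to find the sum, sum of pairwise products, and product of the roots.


Monic cubic t^3+bt^2+ct+d=0: sum=-b, pairwise sum=c, product=-d.
b=-1, c=-9, d=9
r1+r2+r3 = 1
r1r2+r1r3+r2r3 = -9
r1r2r3 = -9


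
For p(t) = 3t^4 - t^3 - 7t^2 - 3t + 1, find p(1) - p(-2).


p(1) = -7
p(-2) = 35
p(1) - p(-2) = -7 - 35 = -42


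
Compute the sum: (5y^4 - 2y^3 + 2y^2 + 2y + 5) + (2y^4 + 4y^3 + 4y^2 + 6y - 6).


Align terms by degree and add:
  5y^4 - 2y^3 + 2y^2 + 2y + 5
+ 2y^4 + 4y^3 + 4y^2 + 6y - 6
= 7y^4 + 2y^3 + 6y^2 + 8y - 1


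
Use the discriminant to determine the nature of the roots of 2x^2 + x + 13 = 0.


D = b^2 - 4ac = (1)^2 - 4(2)(13) = 1 - 104 = -103
Since D < 0: two complex conjugate roots (no real roots)


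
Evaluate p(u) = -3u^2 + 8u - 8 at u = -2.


Using direct substitution:
  -3 * (-2)^2 = -12
  8 * (-2)^1 = -16
  constant: -8
Sum = -12 - 16 - 8 = -36


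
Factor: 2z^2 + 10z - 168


Roots satisfy r1 + r2 = -b/a = -5 and r1*r2 = c/a = -84.
So r1 = -12, r2 = 7.
2z^2 + 10z - 168 = 2(z - r1)(z - r2) = 2(z + 12)(z - 7)


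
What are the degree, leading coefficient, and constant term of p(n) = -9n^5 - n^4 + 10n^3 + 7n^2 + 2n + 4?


Highest power of n is 5, with coefficient -9. Constant term is 4.
Degree = 5, leading coefficient = -9, constant term = 4


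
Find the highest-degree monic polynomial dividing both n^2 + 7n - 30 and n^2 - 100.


Factor each:
  n^2 + 7n - 30 = (n + 10)(n - 3)
  n^2 - 100 = (n + 10)(n - 10)
Common monic factor: n + 10


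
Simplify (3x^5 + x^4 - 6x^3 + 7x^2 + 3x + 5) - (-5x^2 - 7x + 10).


Distribute the minus sign:
  (3x^5 + x^4 - 6x^3 + 7x^2 + 3x + 5)
- (-5x^2 - 7x + 10)
Negate second polynomial: 5x^2 + 7x - 10
Add: 3x^5 + x^4 - 6x^3 + 12x^2 + 10x - 5


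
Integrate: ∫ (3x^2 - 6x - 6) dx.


Reverse power rule on each term:
  ∫ 3x^2 dx = x^3
  ∫ -6x dx = -3x^2
  ∫ -6 dx = -6x
F(x) = x^3 - 3x^2 - 6x + C


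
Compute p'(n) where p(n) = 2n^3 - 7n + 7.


Apply the power rule term by term:
  d/dn(2n^3) = 6n^2
  d/dn(-7n) = -7
  d/dn(7) = 0
p'(n) = 6n^2 - 7


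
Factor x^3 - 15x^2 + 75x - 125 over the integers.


Try integer roots (divisors of -125). x=5: p(5)=0.
Divide out (x - 5): quotient is x^2 - 10x + 25.
Factor the quadratic: (x - 5)(x - 5)
Result: (x - 5)(x - 5)(x - 5)


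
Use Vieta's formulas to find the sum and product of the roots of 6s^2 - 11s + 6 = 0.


For as^2+bs+c=0: sum = -b/a, product = c/a.
a=6, b=-11, c=6
Sum = -(-11)/6 = 11/6
Product = (6)/6 = 1


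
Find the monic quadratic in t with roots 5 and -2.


p(t) = (t - 5)(t + 2)
Expand: t^2 - 3t - 10


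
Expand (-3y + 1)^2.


Expand (-3y + 1)^2 by repeated multiplication:
= 9y^2 - 6y + 1


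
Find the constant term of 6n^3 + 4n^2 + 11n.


Read off the constant term: 0


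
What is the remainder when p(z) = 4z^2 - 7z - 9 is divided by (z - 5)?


By the Remainder Theorem, the remainder equals p(5):
  4*(5)^2 = 100
  -7*(5)^1 = -35
  constant: -9
Sum: 100 - 35 - 9 = 56


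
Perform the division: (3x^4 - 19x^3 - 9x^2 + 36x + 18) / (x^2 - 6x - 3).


(3x^4 - 19x^3 - 9x^2 + 36x + 18) / (x^2 - 6x - 3)
Step 1: 3x^2 * (x^2 - 6x - 3) = 3x^4 - 18x^3 - 9x^2; subtract.
Step 2: -x * (x^2 - 6x - 3) = -x^3 + 6x^2 + 3x; subtract.
Step 3: -6 * (x^2 - 6x - 3) = -6x^2 + 36x + 18; subtract.
Quotient: 3x^2 - x - 6, Remainder: -3x


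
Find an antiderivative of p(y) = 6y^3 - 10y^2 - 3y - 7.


Reverse power rule on each term:
  ∫ 6y^3 dy = (3/2)y^4
  ∫ -10y^2 dy = -(10/3)y^3
  ∫ -3y dy = -(3/2)y^2
  ∫ -7 dy = -7y
F(y) = (3/2)y^4 - (10/3)y^3 - (3/2)y^2 - 7y + C


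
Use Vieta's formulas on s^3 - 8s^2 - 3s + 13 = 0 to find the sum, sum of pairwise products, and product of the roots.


Monic cubic s^3+bs^2+cs+d=0: sum=-b, pairwise sum=c, product=-d.
b=-8, c=-3, d=13
r1+r2+r3 = 8
r1r2+r1r3+r2r3 = -3
r1r2r3 = -13


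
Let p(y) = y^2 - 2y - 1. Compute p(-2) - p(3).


p(-2) = 7
p(3) = 2
p(-2) - p(3) = 7 - 2 = 5


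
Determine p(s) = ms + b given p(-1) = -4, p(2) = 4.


p(s) = ms + b. Using p(-1)=-4, p(2)=4:
m = (-4 - 4)/(-1 - 2) = -8/-3 = 8/3
b = -4 - m*(-1) = -4 + 8/3 = -4/3
p(s) = (8/3)s - (4/3)


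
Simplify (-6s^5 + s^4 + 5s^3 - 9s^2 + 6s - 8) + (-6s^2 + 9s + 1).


Align terms by degree and add:
  -6s^5 + s^4 + 5s^3 - 9s^2 + 6s - 8
  -6s^2 + 9s + 1
= -6s^5 + s^4 + 5s^3 - 15s^2 + 15s - 7


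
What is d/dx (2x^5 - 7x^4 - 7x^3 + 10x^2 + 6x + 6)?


Apply the power rule term by term:
  d/dx(2x^5) = 10x^4
  d/dx(-7x^4) = -28x^3
  d/dx(-7x^3) = -21x^2
  d/dx(10x^2) = 20x
  d/dx(6x) = 6
  d/dx(6) = 0
p'(x) = 10x^4 - 28x^3 - 21x^2 + 20x + 6


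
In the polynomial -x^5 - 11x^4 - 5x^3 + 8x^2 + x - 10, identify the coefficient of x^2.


Read off the coefficient of x^2: 8


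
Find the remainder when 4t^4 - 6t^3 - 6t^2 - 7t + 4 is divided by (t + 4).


By the Remainder Theorem, the remainder equals p(-4):
  4*(-4)^4 = 1024
  -6*(-4)^3 = 384
  -6*(-4)^2 = -96
  -7*(-4)^1 = 28
  constant: 4
Sum: 1024 + 384 - 96 + 28 + 4 = 1344


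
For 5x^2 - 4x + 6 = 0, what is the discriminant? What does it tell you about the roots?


D = b^2 - 4ac = (-4)^2 - 4(5)(6) = 16 - 120 = -104
Since D < 0: two complex conjugate roots (no real roots)
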